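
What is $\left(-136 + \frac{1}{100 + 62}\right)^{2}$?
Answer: $\frac{485364961}{26244} \approx 18494.0$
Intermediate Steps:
$\left(-136 + \frac{1}{100 + 62}\right)^{2} = \left(-136 + \frac{1}{162}\right)^{2} = \left(- \frac{22031}{162}\right)^{2} = \frac{485364961}{26244}$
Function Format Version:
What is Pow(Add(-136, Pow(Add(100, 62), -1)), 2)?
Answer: Rational(485364961, 26244) ≈ 18494.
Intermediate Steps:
Pow(Add(-136, Pow(Add(100, 62), -1)), 2) = Pow(Add(-136, Pow(162, -1)), 2) = Pow(Add(-136, Rational(1, 162)), 2) = Pow(Rational(-22031, 162), 2) = Rational(485364961, 26244)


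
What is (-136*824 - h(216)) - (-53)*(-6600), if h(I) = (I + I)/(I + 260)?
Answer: -54961924/119 ≈ -4.6187e+5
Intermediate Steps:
h(I) = 2*I/(260 + I) (h(I) = (2*I)/(260 + I) = 2*I/(260 + I))
(-136*824 - h(216)) - (-53)*(-6600) = (-136*824 - 2*216/(260 + 216)) - (-53)*(-6600) = (-112064 - 2*216/476) - 1*349800 = (-112064 - 2*216/476) - 349800 = (-112064 - 1*108/119) - 349800 = (-112064 - 108/119) - 349800 = -13335724/119 - 349800 = -54961924/119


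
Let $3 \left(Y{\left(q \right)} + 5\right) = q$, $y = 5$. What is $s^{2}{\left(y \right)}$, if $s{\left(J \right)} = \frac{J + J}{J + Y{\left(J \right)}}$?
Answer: $36$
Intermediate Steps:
$Y{\left(q \right)} = -5 + \frac{q}{3}$
$s{\left(J \right)} = \frac{2 J}{-5 + \frac{4 J}{3}}$ ($s{\left(J \right)} = \frac{J + J}{J + \left(-5 + \frac{J}{3}\right)} = \frac{2 J}{-5 + \frac{4 J}{3}}$)
$s^{2}{\left(y \right)} = \left(6 \cdot 5 \frac{1}{-15 + 4 \cdot 5}\right)^{2} = \left(6 \cdot 5 \frac{1}{-15 + 20}\right)^{2} = \left(6 \cdot 5 \cdot \frac{1}{5}\right)^{2} = 6^{2} = 36$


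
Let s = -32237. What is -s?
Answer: 32237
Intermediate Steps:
-s = -1*(-32237) = 32237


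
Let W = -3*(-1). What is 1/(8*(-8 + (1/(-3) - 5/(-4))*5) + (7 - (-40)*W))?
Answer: 3/299 ≈ 0.010033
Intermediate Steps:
W = 3
1/(8*(-8 + (1/(-3) - 5/(-4))*5) + (7 - (-40)*W)) = 1/(8*(-8 + (1/(-3) - 5/(-4))*5) + (7 - (-40)*3)) = 1/(8*(-8 + (1*(-1/3) - 5*(-1/4))*5) + (7 - 10*(-12))) = 1/(8*(-8 + (-1/3 + 5/4)*5) + (7 + 120)) = 1/(8*(-8 + (11/12)*5) + 127) = 1/(8*(-8 + 55/12) + 127) = 1/(8*(-41/12) + 127) = 1/(-82/3 + 127) = 1/(299/3) = 3/299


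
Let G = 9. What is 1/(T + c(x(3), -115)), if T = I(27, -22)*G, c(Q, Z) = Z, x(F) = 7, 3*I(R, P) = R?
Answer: -1/34 ≈ -0.029412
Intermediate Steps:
I(R, P) = R/3
T = 81 (T = ((⅓)*27)*9 = 9*9 = 81)
1/(T + c(x(3), -115)) = 1/(81 - 115) = 1/(-34) = -1/34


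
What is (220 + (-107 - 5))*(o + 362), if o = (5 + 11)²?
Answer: 66744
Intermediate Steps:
o = 256 (o = 16² = 256)
(220 + (-107 - 5))*(o + 362) = (220 + (-107 - 5))*(256 + 362) = (220 - 112)*618 = 108*618 = 66744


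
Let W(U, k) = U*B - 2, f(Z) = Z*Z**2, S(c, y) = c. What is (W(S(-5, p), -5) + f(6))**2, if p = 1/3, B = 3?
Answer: 39601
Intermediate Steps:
p = 1/3 ≈ 0.33333
f(Z) = Z**3
W(U, k) = -2 + 3*U (W(U, k) = U*3 - 2 = 3*U - 2 = -2 + 3*U)
(W(S(-5, p), -5) + f(6))**2 = ((-2 + 3*(-5)) + 6**3)**2 = ((-2 - 15) + 216)**2 = (-17 + 216)**2 = 199**2 = 39601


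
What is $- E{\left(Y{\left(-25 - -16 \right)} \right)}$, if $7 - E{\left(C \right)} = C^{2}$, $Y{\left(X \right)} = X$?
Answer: $74$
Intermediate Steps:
$E{\left(C \right)} = 7 - C^{2}$
$- E{\left(Y{\left(-25 - -16 \right)} \right)} = - (7 - \left(-25 - -16\right)^{2}) = - (7 - \left(-25 + 16\right)^{2}) = - (7 - \left(-9\right)^{2}) = - (7 - 81) = \left(-1\right) \left(-74\right) = 74$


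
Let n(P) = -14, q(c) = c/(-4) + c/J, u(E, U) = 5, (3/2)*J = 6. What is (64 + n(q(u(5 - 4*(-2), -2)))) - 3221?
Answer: -3171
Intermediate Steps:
J = 4 (J = (⅔)*6 = 4)
q(c) = 0 (q(c) = c/(-4) + c/4 = c*(-¼) + c*(¼) = -c/4 + c/4 = 0)
(64 + n(q(u(5 - 4*(-2), -2)))) - 3221 = (64 - 14) - 3221 = 50 - 3221 = -3171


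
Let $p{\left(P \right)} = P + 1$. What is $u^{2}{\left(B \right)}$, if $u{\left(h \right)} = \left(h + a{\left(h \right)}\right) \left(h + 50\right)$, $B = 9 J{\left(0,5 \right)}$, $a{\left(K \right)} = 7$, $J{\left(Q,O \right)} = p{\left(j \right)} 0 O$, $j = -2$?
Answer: $122500$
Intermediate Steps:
$p{\left(P \right)} = 1 + P$
$J{\left(Q,O \right)} = 0$ ($J{\left(Q,O \right)} = \left(1 - 2\right) 0 O = \left(-1\right) 0 O = 0 O = 0$)
$B = 0$ ($B = 9 \cdot 0 = 0$)
$u{\left(h \right)} = \left(7 + h\right) \left(50 + h\right)$ ($u{\left(h \right)} = \left(h + 7\right) \left(h + 50\right) = \left(7 + h\right) \left(50 + h\right)$)
$u^{2}{\left(B \right)} = \left(350 + 0^{2} + 57 \cdot 0\right)^{2} = \left(350 + 0 + 0\right)^{2} = 350^{2} = 122500$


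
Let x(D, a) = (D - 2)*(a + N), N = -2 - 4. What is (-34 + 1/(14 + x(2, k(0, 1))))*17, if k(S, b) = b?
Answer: -8075/14 ≈ -576.79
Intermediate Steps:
N = -6
x(D, a) = (-6 + a)*(-2 + D) (x(D, a) = (D - 2)*(a - 6) = (-2 + D)*(-6 + a) = (-6 + a)*(-2 + D))
(-34 + 1/(14 + x(2, k(0, 1))))*17 = (-34 + 1/(14 + (12 - 6*2 - 2*1 + 2*1)))*17 = (-34 + 1/(14 + (12 - 12 - 2 + 2)))*17 = (-34 + 1/(14 + 0))*17 = (-34 + 1/14)*17 = -475/14*17 = -8075/14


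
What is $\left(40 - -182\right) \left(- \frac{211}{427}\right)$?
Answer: $- \frac{46842}{427} \approx -109.7$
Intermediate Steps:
$\left(40 - -182\right) \left(- \frac{211}{427}\right) = \left(40 + 182\right) \left(\left(-211\right) \frac{1}{427}\right) = 222 \left(- \frac{211}{427}\right) = - \frac{46842}{427}$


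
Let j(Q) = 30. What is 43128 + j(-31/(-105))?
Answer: 43158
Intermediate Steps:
43128 + j(-31/(-105)) = 43128 + 30 = 43158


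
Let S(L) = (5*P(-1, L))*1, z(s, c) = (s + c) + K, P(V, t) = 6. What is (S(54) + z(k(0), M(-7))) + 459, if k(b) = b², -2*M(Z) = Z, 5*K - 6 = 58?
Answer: 5053/10 ≈ 505.30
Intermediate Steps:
K = 64/5 (K = 6/5 + (⅕)*58 = 6/5 + 58/5 = 64/5 ≈ 12.800)
M(Z) = -Z/2
z(s, c) = 64/5 + c + s (z(s, c) = (s + c) + 64/5 = (c + s) + 64/5 = 64/5 + c + s)
S(L) = 30 (S(L) = (5*6)*1 = 30*1 = 30)
(S(54) + z(k(0), M(-7))) + 459 = (30 + (64/5 - ½*(-7) + 0²)) + 459 = (30 + (64/5 + 7/2 + 0)) + 459 = (30 + 163/10) + 459 = 463/10 + 459 = 5053/10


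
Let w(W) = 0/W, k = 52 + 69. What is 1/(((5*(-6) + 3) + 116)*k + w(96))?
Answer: 1/10769 ≈ 9.2859e-5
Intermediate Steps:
k = 121
w(W) = 0
1/(((5*(-6) + 3) + 116)*k + w(96)) = 1/(((5*(-6) + 3) + 116)*121 + 0) = 1/(((-30 + 3) + 116)*121 + 0) = 1/((-27 + 116)*121 + 0) = 1/(89*121 + 0) = 1/(10769 + 0) = 1/10769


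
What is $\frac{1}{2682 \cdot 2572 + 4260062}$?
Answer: $\frac{1}{11158166} \approx 8.962 \cdot 10^{-8}$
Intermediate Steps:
$\frac{1}{2682 \cdot 2572 + 4260062} = \frac{1}{6898104 + 4260062} = \frac{1}{11158166}$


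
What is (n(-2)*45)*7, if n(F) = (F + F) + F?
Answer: -1890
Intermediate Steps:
n(F) = 3*F (n(F) = 2*F + F = 3*F)
(n(-2)*45)*7 = ((3*(-2))*45)*7 = -6*45*7 = -270*7 = -1890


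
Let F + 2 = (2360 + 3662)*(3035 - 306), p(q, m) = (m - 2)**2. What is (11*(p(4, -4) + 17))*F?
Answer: 9581042988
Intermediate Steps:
p(q, m) = (-2 + m)**2
F = 16434036 (F = -2 + (2360 + 3662)*(3035 - 306) = -2 + 6022*2729 = -2 + 16434038 = 16434036)
(11*(p(4, -4) + 17))*F = (11*((-2 - 4)**2 + 17))*16434036 = (11*((-6)**2 + 17))*16434036 = (11*(36 + 17))*16434036 = (11*53)*16434036 = 583*16434036 = 9581042988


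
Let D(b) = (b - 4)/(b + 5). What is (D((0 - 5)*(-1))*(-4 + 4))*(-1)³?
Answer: 0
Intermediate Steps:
D(b) = (-4 + b)/(5 + b)
(D((0 - 5)*(-1))*(-4 + 4))*(-1)³ = (((-4 + (0 - 5)*(-1))/(5 + (0 - 5)*(-1)))*(-4 + 4))*(-1)³ = (((-4 - 5*(-1))/(5 - 5*(-1)))*0)*(-1) = (((-4 + 5)/(5 + 5))*0)*(-1) = ((1/10)*0)*(-1) = (((⅒)*1)*0)*(-1) = ((⅒)*0)*(-1) = 0*(-1) = 0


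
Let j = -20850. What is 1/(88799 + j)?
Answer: 1/67949 ≈ 1.4717e-5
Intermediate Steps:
1/(88799 + j) = 1/(88799 - 20850) = 1/67949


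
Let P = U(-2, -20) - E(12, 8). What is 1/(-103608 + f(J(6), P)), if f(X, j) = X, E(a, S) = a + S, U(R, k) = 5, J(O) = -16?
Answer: -1/103624 ≈ -9.6503e-6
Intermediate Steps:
E(a, S) = S + a
P = -15 (P = 5 - (8 + 12) = 5 - 1*20 = 5 - 20 = -15)
1/(-103608 + f(J(6), P)) = 1/(-103608 - 16) = 1/(-103624) = -1/103624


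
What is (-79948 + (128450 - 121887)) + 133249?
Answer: 59864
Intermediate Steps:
(-79948 + (128450 - 121887)) + 133249 = (-79948 + 6563) + 133249 = -73385 + 133249 = 59864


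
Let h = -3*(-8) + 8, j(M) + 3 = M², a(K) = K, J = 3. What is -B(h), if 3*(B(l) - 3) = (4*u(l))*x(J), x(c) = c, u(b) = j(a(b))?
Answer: -4087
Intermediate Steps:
j(M) = -3 + M²
u(b) = -3 + b²
h = 32 (h = 24 + 8 = 32)
B(l) = -9 + 4*l² (B(l) = 3 + ((4*(-3 + l²))*3)/3 = 3 + ((-12 + 4*l²)*3)/3 = 3 + (-36 + 12*l²)/3 = 3 + (-12 + 4*l²) = -9 + 4*l²)
-B(h) = -(-9 + 4*32²) = -(-9 + 4*1024) = -(-9 + 4096) = -1*4087 = -4087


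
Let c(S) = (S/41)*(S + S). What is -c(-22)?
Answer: -968/41 ≈ -23.610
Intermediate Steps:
c(S) = 2*S**2/41 (c(S) = (S*(1/41))*(2*S) = (S/41)*(2*S) = 2*S**2/41)
-c(-22) = -2*(-22)**2/41 = -2*484/41 = -1*968/41 = -968/41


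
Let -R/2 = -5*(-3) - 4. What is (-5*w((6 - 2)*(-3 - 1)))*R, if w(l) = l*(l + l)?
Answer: 56320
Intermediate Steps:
R = -22 (R = -2*(-5*(-3) - 4) = -2*(15 - 4) = -2*11 = -22)
w(l) = 2*l² (w(l) = l*(2*l) = 2*l²)
(-5*w((6 - 2)*(-3 - 1)))*R = -10*((6 - 2)*(-3 - 1))²*(-22) = -10*(4*(-4))²*(-22) = -10*(-16)²*(-22) = -10*256*(-22) = -5*512*(-22) = -2560*(-22) = 56320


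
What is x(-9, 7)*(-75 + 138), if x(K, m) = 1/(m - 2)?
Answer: 63/5 ≈ 12.600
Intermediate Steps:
x(K, m) = 1/(-2 + m)
x(-9, 7)*(-75 + 138) = (-75 + 138)/(-2 + 7) = 63/5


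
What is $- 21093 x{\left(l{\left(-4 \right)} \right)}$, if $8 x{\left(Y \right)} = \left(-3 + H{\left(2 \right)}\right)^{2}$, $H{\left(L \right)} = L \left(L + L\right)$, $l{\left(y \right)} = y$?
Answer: $- \frac{527325}{8} \approx -65916.0$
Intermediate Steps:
$H{\left(L \right)} = 2 L^{2}$ ($H{\left(L \right)} = L 2 L = 2 L^{2}$)
$x{\left(Y \right)} = \frac{25}{8}$ ($x{\left(Y \right)} = \frac{\left(-3 + 2 \cdot 2^{2}\right)^{2}}{8} = \frac{\left(-3 + 2 \cdot 4\right)^{2}}{8} = \frac{\left(-3 + 8\right)^{2}}{8} = \frac{5^{2}}{8} = \frac{1}{8} \cdot 25 = \frac{25}{8}$)
$- 21093 x{\left(l{\left(-4 \right)} \right)} = \left(-21093\right) \frac{25}{8} = - \frac{527325}{8}$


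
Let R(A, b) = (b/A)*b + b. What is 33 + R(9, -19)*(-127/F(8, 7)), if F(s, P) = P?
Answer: -22051/63 ≈ -350.02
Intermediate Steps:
R(A, b) = b + b²/A (R(A, b) = b²/A + b = b + b²/A)
33 + R(9, -19)*(-127/F(8, 7)) = 33 + (-19*(9 - 19)/9)*(-127/7) = 33 + (-19*⅑*(-10))*(-127*⅐) = 33 + (190/9)*(-127/7) = 33 - 24130/63 = -22051/63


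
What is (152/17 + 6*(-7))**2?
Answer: 315844/289 ≈ 1092.9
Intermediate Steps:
(152/17 + 6*(-7))**2 = (152*(1/17) - 42)**2 = (152/17 - 42)**2 = (-562/17)**2 = 315844/289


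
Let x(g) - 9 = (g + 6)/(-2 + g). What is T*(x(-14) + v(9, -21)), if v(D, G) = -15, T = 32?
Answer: -176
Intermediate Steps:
x(g) = 9 + (6 + g)/(-2 + g) (x(g) = 9 + (g + 6)/(-2 + g) = 9 + (6 + g)/(-2 + g))
T*(x(-14) + v(9, -21)) = 32*(2*(-6 + 5*(-14))/(-2 - 14) - 15) = 32*(2*(-6 - 70)/(-16) - 15) = 32*(2*(-1/16)*(-76) - 15) = 32*(19/2 - 15) = 32*(-11/2) = -176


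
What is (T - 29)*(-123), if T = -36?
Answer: 7995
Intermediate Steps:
(T - 29)*(-123) = (-36 - 29)*(-123) = -65*(-123) = 7995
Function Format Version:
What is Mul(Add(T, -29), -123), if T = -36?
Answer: 7995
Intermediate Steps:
Mul(Add(T, -29), -123) = Mul(Add(-36, -29), -123) = Mul(-65, -123) = 7995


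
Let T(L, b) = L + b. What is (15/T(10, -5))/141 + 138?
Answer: 6487/47 ≈ 138.02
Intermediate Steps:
(15/T(10, -5))/141 + 138 = (15/(10 - 5))/141 + 138 = (15/5)*(1/141) + 138 = (15*(1/5))*(1/141) + 138 = 3*(1/141) + 138 = 1/47 + 138 = 6487/47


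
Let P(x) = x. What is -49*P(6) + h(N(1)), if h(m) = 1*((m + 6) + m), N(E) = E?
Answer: -286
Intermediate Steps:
h(m) = 6 + 2*m (h(m) = 1*((6 + m) + m) = 1*(6 + 2*m) = 6 + 2*m)
-49*P(6) + h(N(1)) = -49*6 + (6 + 2*1) = -294 + (6 + 2) = -294 + 8 = -286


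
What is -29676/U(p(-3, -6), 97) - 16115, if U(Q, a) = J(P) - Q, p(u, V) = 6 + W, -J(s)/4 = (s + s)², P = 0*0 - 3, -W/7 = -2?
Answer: -653296/41 ≈ -15934.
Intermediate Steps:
W = 14 (W = -7*(-2) = 14)
P = -3 (P = 0 - 3 = -3)
J(s) = -16*s² (J(s) = -4*(s + s)² = -4*4*s² = -16*s²)
p(u, V) = 20 (p(u, V) = 6 + 14 = 20)
U(Q, a) = -144 - Q (U(Q, a) = -16*(-3)² - Q = -16*9 - Q = -144 - Q)
-29676/U(p(-3, -6), 97) - 16115 = -29676/(-144 - 1*20) - 16115 = -29676/(-144 - 20) - 16115 = -29676/(-164) - 16115 = -29676*(-1/164) - 16115 = 7419/41 - 16115 = -653296/41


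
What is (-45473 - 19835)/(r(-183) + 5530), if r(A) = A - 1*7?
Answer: -16327/1335 ≈ -12.230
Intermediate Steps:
r(A) = -7 + A (r(A) = A - 7 = -7 + A)
(-45473 - 19835)/(r(-183) + 5530) = (-45473 - 19835)/((-7 - 183) + 5530) = -65308/(-190 + 5530) = -65308/5340 = -65308*1/5340 = -16327/1335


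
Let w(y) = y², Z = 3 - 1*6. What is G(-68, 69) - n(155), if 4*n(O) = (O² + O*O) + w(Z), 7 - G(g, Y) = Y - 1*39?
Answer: -48151/4 ≈ -12038.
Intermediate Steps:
Z = -3 (Z = 3 - 6 = -3)
G(g, Y) = 46 - Y (G(g, Y) = 7 - (Y - 1*39) = 7 - (Y - 39) = 7 - (-39 + Y) = 7 + (39 - Y) = 46 - Y)
n(O) = 9/4 + O²/2 (n(O) = ((O² + O*O) + (-3)²)/4 = ((O² + O²) + 9)/4 = (2*O² + 9)/4 = (9 + 2*O²)/4 = 9/4 + O²/2)
G(-68, 69) - n(155) = (46 - 1*69) - (9/4 + (½)*155²) = (46 - 69) - (9/4 + (½)*24025) = -23 - (9/4 + 24025/2) = -23 - 1*48059/4 = -23 - 48059/4 = -48151/4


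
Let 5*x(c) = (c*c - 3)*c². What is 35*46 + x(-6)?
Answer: 9238/5 ≈ 1847.6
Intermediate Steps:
x(c) = c²*(-3 + c²)/5 (x(c) = ((c*c - 3)*c²)/5 = ((c² - 3)*c²)/5 = ((-3 + c²)*c²)/5 = (c²*(-3 + c²))/5 = c²*(-3 + c²)/5)
35*46 + x(-6) = 35*46 + (⅕)*(-6)²*(-3 + (-6)²) = 1610 + (⅕)*36*(-3 + 36) = 1610 + (⅕)*36*33 = 1610 + 1188/5 = 9238/5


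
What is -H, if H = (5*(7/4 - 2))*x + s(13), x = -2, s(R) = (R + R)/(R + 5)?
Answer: -71/18 ≈ -3.9444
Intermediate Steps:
s(R) = 2*R/(5 + R) (s(R) = (2*R)/(5 + R) = 2*R/(5 + R))
H = 71/18 (H = (5*(7/4 - 2))*(-2) + 2*13/(5 + 13) = (5*(7*(¼) - 2))*(-2) + 2*13/18 = (5*(7/4 - 2))*(-2) + 2*13*(1/18) = (5*(-¼))*(-2) + 13/9 = -5/4*(-2) + 13/9 = 5/2 + 13/9 = 71/18 ≈ 3.9444)
-H = -1*71/18 = -71/18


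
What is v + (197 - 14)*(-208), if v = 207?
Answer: -37857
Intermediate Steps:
v + (197 - 14)*(-208) = 207 + (197 - 14)*(-208) = 207 + 183*(-208) = 207 - 38064 = -37857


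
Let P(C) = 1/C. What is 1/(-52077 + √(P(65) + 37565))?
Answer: -3385005/176278463659 - √158712190/176278463659 ≈ -1.9274e-5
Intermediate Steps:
1/(-52077 + √(P(65) + 37565)) = 1/(-52077 + √(1/65 + 37565)) = 1/(-52077 + √(2441726/65)) = 1/(-52077 + √158712190/65)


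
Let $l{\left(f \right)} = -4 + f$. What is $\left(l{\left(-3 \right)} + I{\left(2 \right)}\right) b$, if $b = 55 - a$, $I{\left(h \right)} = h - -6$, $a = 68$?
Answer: $-13$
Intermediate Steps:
$I{\left(h \right)} = 6 + h$ ($I{\left(h \right)} = h + 6 = 6 + h$)
$b = -13$ ($b = 55 - 68 = -13$)
$\left(l{\left(-3 \right)} + I{\left(2 \right)}\right) b = \left(\left(-4 - 3\right) + \left(6 + 2\right)\right) \left(-13\right) = \left(-7 + 8\right) \left(-13\right) = 1 \left(-13\right) = -13$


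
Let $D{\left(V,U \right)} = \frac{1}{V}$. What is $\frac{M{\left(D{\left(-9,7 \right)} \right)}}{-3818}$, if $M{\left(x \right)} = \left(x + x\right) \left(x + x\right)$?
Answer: $- \frac{2}{154629} \approx -1.2934 \cdot 10^{-5}$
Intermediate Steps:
$M{\left(x \right)} = 4 x^{2}$ ($M{\left(x \right)} = 2 x 2 x = 4 x^{2}$)
$\frac{M{\left(D{\left(-9,7 \right)} \right)}}{-3818} = \frac{4 \left(\frac{1}{-9}\right)^{2}}{-3818} = 4 \left(- \frac{1}{9}\right)^{2} \left(- \frac{1}{3818}\right) = 4 \cdot \frac{1}{81} \left(- \frac{1}{3818}\right) = \frac{4}{81} \left(- \frac{1}{3818}\right) = - \frac{2}{154629}$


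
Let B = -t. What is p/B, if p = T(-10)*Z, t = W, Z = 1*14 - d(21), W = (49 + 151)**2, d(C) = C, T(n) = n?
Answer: -7/4000 ≈ -0.0017500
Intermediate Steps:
W = 40000 (W = 200**2 = 40000)
Z = -7 (Z = 1*14 - 1*21 = 14 - 21 = -7)
t = 40000
p = 70 (p = -10*(-7) = 70)
B = -40000 (B = -1*40000 = -40000)
p/B = 70/(-40000) = 70*(-1/40000) = -7/4000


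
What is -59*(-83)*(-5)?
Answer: -24485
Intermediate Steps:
-59*(-83)*(-5) = 4897*(-5) = -24485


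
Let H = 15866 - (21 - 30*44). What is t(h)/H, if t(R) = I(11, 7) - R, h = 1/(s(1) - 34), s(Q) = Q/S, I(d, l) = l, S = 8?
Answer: 381/930343 ≈ 0.00040953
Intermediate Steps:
s(Q) = Q/8
h = -8/271 (h = 1/((⅛)*1 - 34) = 1/(⅛ - 34) = 1/(-271/8) = -8/271 ≈ -0.029520)
t(R) = 7 - R
H = 17165 (H = 15866 - (21 - 1320) = 15866 - 1*(-1299) = 15866 + 1299 = 17165)
t(h)/H = (7 - 1*(-8/271))/17165 = (7 + 8/271)*(1/17165) = (1905/271)*(1/17165) = 381/930343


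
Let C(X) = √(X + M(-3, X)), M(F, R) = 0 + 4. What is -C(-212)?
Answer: -4*I*√13 ≈ -14.422*I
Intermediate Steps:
M(F, R) = 4
C(X) = √(4 + X) (C(X) = √(X + 4) = √(4 + X))
-C(-212) = -√(4 - 212) = -√(-208) = -4*I*√13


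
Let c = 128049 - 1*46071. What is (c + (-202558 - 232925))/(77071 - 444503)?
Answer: 353505/367432 ≈ 0.96210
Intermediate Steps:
c = 81978 (c = 128049 - 46071 = 81978)
(c + (-202558 - 232925))/(77071 - 444503) = (81978 + (-202558 - 232925))/(77071 - 444503) = (81978 - 435483)/(-367432) = -353505*(-1/367432) = 353505/367432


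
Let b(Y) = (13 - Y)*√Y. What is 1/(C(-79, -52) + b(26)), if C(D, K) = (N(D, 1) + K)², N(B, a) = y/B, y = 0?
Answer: 8/21619 + √26/562094 ≈ 0.00037912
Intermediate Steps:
N(B, a) = 0 (N(B, a) = 0/B = 0)
b(Y) = √Y*(13 - Y)
C(D, K) = K² (C(D, K) = (0 + K)² = K²)
1/(C(-79, -52) + b(26)) = 1/((-52)² + √26*(13 - 1*26)) = 1/(2704 + √26*(13 - 26)) = 1/(2704 + √26*(-13)) = 1/(2704 - 13*√26)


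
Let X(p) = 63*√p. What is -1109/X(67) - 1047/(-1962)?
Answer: 349/654 - 1109*√67/4221 ≈ -1.6169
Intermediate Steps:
-1109/X(67) - 1047/(-1962) = -1109*√67/4221 - 1047/(-1962) = -1109*√67/4221 - 1047*(-1/1962) = -1109*√67/4221 + 349/654 = 349/654 - 1109*√67/4221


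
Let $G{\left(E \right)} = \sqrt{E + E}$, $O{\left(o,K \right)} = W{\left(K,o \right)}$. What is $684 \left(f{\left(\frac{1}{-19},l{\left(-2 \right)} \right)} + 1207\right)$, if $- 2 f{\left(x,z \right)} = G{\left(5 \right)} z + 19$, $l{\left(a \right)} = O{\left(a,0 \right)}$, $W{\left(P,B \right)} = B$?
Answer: $819090 + 684 \sqrt{10} \approx 8.2125 \cdot 10^{5}$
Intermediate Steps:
$O{\left(o,K \right)} = o$
$l{\left(a \right)} = a$
$G{\left(E \right)} = \sqrt{2} \sqrt{E}$ ($G{\left(E \right)} = \sqrt{2 E} = \sqrt{2} \sqrt{E}$)
$f{\left(x,z \right)} = - \frac{19}{2} - \frac{z \sqrt{10}}{2}$ ($f{\left(x,z \right)} = - \frac{\sqrt{2} \sqrt{5} z + 19}{2} = - \frac{\sqrt{10} z + 19}{2} = - \frac{z \sqrt{10} + 19}{2} = - \frac{19 + z \sqrt{10}}{2} = - \frac{19}{2} - \frac{z \sqrt{10}}{2}$)
$684 \left(f{\left(\frac{1}{-19},l{\left(-2 \right)} \right)} + 1207\right) = 684 \left(\left(- \frac{19}{2} - - \sqrt{10}\right) + 1207\right) = 684 \left(\left(- \frac{19}{2} + \sqrt{10}\right) + 1207\right) = 684 \left(\frac{2395}{2} + \sqrt{10}\right) = 819090 + 684 \sqrt{10}$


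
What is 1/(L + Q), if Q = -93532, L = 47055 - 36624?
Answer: -1/83101 ≈ -1.2034e-5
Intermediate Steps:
L = 10431
1/(L + Q) = 1/(10431 - 93532) = 1/(-83101) = -1/83101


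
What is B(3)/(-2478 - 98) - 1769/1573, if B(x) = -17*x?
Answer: -4476721/4052048 ≈ -1.1048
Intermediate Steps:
B(3)/(-2478 - 98) - 1769/1573 = (-17*3)/(-2478 - 98) - 1769/1573 = -51/(-2576) - 1769*1/1573 = -51*(-1/2576) - 1769/1573 = 51/2576 - 1769/1573 = -4476721/4052048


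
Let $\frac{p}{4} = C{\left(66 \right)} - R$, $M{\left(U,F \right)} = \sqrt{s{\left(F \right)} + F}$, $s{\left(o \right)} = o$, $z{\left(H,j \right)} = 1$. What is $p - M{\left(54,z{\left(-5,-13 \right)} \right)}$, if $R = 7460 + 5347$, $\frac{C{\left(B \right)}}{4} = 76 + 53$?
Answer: $-49164 - \sqrt{2} \approx -49165.0$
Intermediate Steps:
$C{\left(B \right)} = 516$ ($C{\left(B \right)} = 4 \left(76 + 53\right) = 4 \cdot 129 = 516$)
$R = 12807$
$M{\left(U,F \right)} = \sqrt{2} \sqrt{F}$ ($M{\left(U,F \right)} = \sqrt{F + F} = \sqrt{2 F} = \sqrt{2} \sqrt{F}$)
$p = -49164$ ($p = 4 \left(516 - 12807\right) = 4 \left(-12291\right) = -49164$)
$p - M{\left(54,z{\left(-5,-13 \right)} \right)} = -49164 - \sqrt{2} \sqrt{1} = -49164 - \sqrt{2} \cdot 1 = -49164 - \sqrt{2}$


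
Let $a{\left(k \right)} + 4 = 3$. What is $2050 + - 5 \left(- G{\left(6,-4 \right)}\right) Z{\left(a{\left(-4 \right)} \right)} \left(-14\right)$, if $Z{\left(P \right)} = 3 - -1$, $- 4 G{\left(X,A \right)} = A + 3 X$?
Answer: $3030$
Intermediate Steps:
$G{\left(X,A \right)} = - \frac{3 X}{4} - \frac{A}{4}$ ($G{\left(X,A \right)} = - \frac{A + 3 X}{4} = - \frac{3 X}{4} - \frac{A}{4}$)
$a{\left(k \right)} = -1$ ($a{\left(k \right)} = -4 + 3 = -1$)
$Z{\left(P \right)} = 4$ ($Z{\left(P \right)} = 3 + 1 = 4$)
$2050 + - 5 \left(- G{\left(6,-4 \right)}\right) Z{\left(a{\left(-4 \right)} \right)} \left(-14\right) = 2050 + - 5 \left(- (\left(- \frac{3}{4}\right) 6 - -1)\right) 4 \left(-14\right) = 2050 + - 5 \left(- (- \frac{9}{2} + 1)\right) 4 \left(-14\right) = 2050 + - 5 \left(\left(-1\right) \left(- \frac{7}{2}\right)\right) 4 \left(-14\right) = 2050 + \left(-5\right) \frac{7}{2} \cdot 4 \left(-14\right) = 2050 + \left(- \frac{35}{2}\right) 4 \left(-14\right) = 2050 - -980 = 2050 + 980 = 3030$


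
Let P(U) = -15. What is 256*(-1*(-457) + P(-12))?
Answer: 113152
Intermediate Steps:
256*(-1*(-457) + P(-12)) = 256*(-1*(-457) - 15) = 256*(457 - 15) = 256*442 = 113152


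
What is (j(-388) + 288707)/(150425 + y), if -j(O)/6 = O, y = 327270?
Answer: 58207/95539 ≈ 0.60925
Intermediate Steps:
j(O) = -6*O
(j(-388) + 288707)/(150425 + y) = (-6*(-388) + 288707)/(150425 + 327270) = (2328 + 288707)/477695 = 291035*(1/477695) = 58207/95539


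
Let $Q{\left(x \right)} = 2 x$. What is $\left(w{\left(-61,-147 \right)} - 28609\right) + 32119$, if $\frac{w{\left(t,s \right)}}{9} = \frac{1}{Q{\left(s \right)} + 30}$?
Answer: $\frac{308877}{88} \approx 3510.0$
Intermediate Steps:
$w{\left(t,s \right)} = \frac{9}{30 + 2 s}$ ($w{\left(t,s \right)} = \frac{9}{2 s + 30} = \frac{9}{30 + 2 s}$)
$\left(w{\left(-61,-147 \right)} - 28609\right) + 32119 = \left(\frac{9}{2 \left(15 - 147\right)} - 28609\right) + 32119 = \left(\frac{9}{2 \left(-132\right)} - 28609\right) + 32119 = \left(\frac{9}{2} \left(- \frac{1}{132}\right) - 28609\right) + 32119 = \left(- \frac{3}{88} - 28609\right) + 32119 = - \frac{2517595}{88} + 32119 = \frac{308877}{88}$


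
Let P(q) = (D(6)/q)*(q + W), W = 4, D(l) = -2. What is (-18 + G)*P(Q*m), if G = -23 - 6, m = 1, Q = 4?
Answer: 188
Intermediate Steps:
G = -29
P(q) = -2*(4 + q)/q (P(q) = (-2/q)*(q + 4) = (-2/q)*(4 + q) = -2*(4 + q)/q)
(-18 + G)*P(Q*m) = (-18 - 29)*(-2 - 8/(4*1)) = -47*(-2 - 8/4) = -47*(-2 - 8*¼) = -47*(-2 - 2) = -47*(-4) = 188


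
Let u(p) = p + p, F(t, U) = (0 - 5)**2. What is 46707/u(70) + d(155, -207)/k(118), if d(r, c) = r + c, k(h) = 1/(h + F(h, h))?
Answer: -994333/140 ≈ -7102.4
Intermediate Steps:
F(t, U) = 25 (F(t, U) = (-5)**2 = 25)
u(p) = 2*p
k(h) = 1/(25 + h) (k(h) = 1/(h + 25) = 1/(25 + h))
d(r, c) = c + r
46707/u(70) + d(155, -207)/k(118) = 46707/((2*70)) + (-207 + 155)/(1/(25 + 118)) = 46707/140 - 52/(1/143) = 46707*(1/140) - 52/1/143 = 46707/140 - 52*143 = 46707/140 - 7436 = -994333/140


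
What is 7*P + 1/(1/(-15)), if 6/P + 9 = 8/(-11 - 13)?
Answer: -39/2 ≈ -19.500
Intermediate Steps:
P = -9/14 (P = 6/(-9 + 8/(-11 - 13)) = 6/(-9 + 8/(-24)) = 6/(-9 + 8*(-1/24)) = 6/(-9 - 1/3) = 6/(-28/3) = 6*(-3/28) = -9/14 ≈ -0.64286)
7*P + 1/(1/(-15)) = 7*(-9/14) + 1/(1/(-15)) = -9/2 + 1/(-1/15) = -9/2 - 15 = -39/2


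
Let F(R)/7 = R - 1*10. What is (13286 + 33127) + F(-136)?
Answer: 45391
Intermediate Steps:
F(R) = -70 + 7*R (F(R) = 7*(R - 1*10) = 7*(R - 10) = 7*(-10 + R) = -70 + 7*R)
(13286 + 33127) + F(-136) = (13286 + 33127) + (-70 + 7*(-136)) = 46413 + (-70 - 952) = 46413 - 1022 = 45391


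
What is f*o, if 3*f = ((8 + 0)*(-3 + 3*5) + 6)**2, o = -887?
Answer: -3076116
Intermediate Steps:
f = 3468 (f = ((8 + 0)*(-3 + 3*5) + 6)**2/3 = (8*(-3 + 15) + 6)**2/3 = (8*12 + 6)**2/3 = (96 + 6)**2/3 = (1/3)*102**2 = (1/3)*10404 = 3468)
f*o = 3468*(-887) = -3076116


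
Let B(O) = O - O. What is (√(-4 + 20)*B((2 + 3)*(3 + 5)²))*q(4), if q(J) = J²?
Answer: 0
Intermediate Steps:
B(O) = 0
(√(-4 + 20)*B((2 + 3)*(3 + 5)²))*q(4) = (√(-4 + 20)*0)*4² = (√16*0)*16 = (4*0)*16 = 0*16 = 0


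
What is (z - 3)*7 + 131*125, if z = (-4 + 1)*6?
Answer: 16228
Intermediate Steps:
z = -18 (z = -3*6 = -18)
(z - 3)*7 + 131*125 = (-18 - 3)*7 + 131*125 = -21*7 + 16375 = -147 + 16375 = 16228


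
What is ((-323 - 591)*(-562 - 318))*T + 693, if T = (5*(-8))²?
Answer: 1286912693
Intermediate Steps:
T = 1600 (T = (-40)² = 1600)
((-323 - 591)*(-562 - 318))*T + 693 = ((-323 - 591)*(-562 - 318))*1600 + 693 = -914*(-880)*1600 + 693 = 804320*1600 + 693 = 1286912000 + 693 = 1286912693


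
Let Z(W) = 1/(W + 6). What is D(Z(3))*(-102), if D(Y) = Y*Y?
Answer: -34/27 ≈ -1.2593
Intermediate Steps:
Z(W) = 1/(6 + W)
D(Y) = Y²
D(Z(3))*(-102) = (1/(6 + 3))²*(-102) = (1/9)²*(-102) = (⅑)²*(-102) = (1/81)*(-102) = -34/27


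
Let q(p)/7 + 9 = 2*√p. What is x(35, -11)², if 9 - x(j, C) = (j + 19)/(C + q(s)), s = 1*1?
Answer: 9801/100 ≈ 98.010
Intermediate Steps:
s = 1
q(p) = -63 + 14*√p (q(p) = -63 + 7*(2*√p) = -63 + 14*√p)
x(j, C) = 9 - (19 + j)/(-49 + C) (x(j, C) = 9 - (j + 19)/(C + (-63 + 14*√1)) = 9 - (19 + j)/(C + (-63 + 14*1)) = 9 - (19 + j)/(C + (-63 + 14)) = 9 - (19 + j)/(C - 49) = 9 - (19 + j)/(-49 + C))
x(35, -11)² = ((-460 - 1*35 + 9*(-11))/(-49 - 11))² = ((-460 - 35 - 99)/(-60))² = (-1/60*(-594))² = (99/10)² = 9801/100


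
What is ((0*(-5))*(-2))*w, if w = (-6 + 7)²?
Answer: 0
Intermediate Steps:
w = 1 (w = 1² = 1)
((0*(-5))*(-2))*w = ((0*(-5))*(-2))*1 = (0*(-2))*1 = 0*1 = 0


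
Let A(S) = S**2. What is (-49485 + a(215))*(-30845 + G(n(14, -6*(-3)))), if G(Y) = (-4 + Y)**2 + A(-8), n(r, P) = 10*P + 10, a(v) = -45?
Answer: -188956950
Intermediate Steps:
n(r, P) = 10 + 10*P
G(Y) = 64 + (-4 + Y)**2 (G(Y) = (-4 + Y)**2 + (-8)**2 = (-4 + Y)**2 + 64 = 64 + (-4 + Y)**2)
(-49485 + a(215))*(-30845 + G(n(14, -6*(-3)))) = (-49485 - 45)*(-30845 + (64 + (-4 + (10 + 10*(-6*(-3))))**2)) = -49530*(-30845 + (64 + (-4 + (10 + 10*18))**2)) = -49530*(-30845 + (64 + (-4 + (10 + 180))**2)) = -49530*(-30845 + (64 + (-4 + 190)**2)) = -49530*(-30845 + (64 + 186**2)) = -49530*(-30845 + (64 + 34596)) = -49530*(-30845 + 34660) = -49530*3815 = -188956950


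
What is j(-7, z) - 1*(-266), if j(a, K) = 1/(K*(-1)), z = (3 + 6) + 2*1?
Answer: 2925/11 ≈ 265.91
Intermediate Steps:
z = 11 (z = 9 + 2 = 11)
j(a, K) = -1/K (j(a, K) = 1/(-K) = -1/K)
j(-7, z) - 1*(-266) = -1/11 - 1*(-266) = -1*1/11 + 266 = -1/11 + 266 = 2925/11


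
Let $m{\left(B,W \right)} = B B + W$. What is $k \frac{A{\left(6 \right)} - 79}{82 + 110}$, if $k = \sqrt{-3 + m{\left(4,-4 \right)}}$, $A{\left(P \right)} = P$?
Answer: $- \frac{73}{64} \approx -1.1406$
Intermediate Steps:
$m{\left(B,W \right)} = W + B^{2}$ ($m{\left(B,W \right)} = B^{2} + W = W + B^{2}$)
$k = 3$ ($k = \sqrt{-3 - \left(4 - 4^{2}\right)} = \sqrt{-3 + \left(-4 + 16\right)} = \sqrt{-3 + 12} = \sqrt{9} = 3$)
$k \frac{A{\left(6 \right)} - 79}{82 + 110} = 3 \frac{6 - 79}{82 + 110} = 3 \left(- \frac{73}{192}\right) = - \frac{73}{64}$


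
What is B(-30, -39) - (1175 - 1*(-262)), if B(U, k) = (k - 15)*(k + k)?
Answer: 2775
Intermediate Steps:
B(U, k) = 2*k*(-15 + k) (B(U, k) = (-15 + k)*(2*k) = 2*k*(-15 + k))
B(-30, -39) - (1175 - 1*(-262)) = 2*(-39)*(-15 - 39) - (1175 - 1*(-262)) = 2*(-39)*(-54) - (1175 + 262) = 4212 - 1*1437 = 4212 - 1437 = 2775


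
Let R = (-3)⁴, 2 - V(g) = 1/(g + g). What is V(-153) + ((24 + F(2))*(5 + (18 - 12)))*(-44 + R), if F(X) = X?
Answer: 3238705/306 ≈ 10584.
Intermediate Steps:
V(g) = 2 - 1/(2*g) (V(g) = 2 - 1/(g + g) = 2 - 1/(2*g))
R = 81
V(-153) + ((24 + F(2))*(5 + (18 - 12)))*(-44 + R) = (2 - ½/(-153)) + ((24 + 2)*(5 + (18 - 12)))*(-44 + 81) = (2 - ½*(-1/153)) + (26*(5 + 6))*37 = (2 + 1/306) + (26*11)*37 = 613/306 + 286*37 = 613/306 + 10582 = 3238705/306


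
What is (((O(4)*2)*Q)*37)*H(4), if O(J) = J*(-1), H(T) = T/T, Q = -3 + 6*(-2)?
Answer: 4440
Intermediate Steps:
Q = -15 (Q = -3 - 12 = -15)
H(T) = 1
O(J) = -J
(((O(4)*2)*Q)*37)*H(4) = (((-1*4*2)*(-15))*37)*1 = ((-4*2*(-15))*37)*1 = (-8*(-15)*37)*1 = (120*37)*1 = 4440*1 = 4440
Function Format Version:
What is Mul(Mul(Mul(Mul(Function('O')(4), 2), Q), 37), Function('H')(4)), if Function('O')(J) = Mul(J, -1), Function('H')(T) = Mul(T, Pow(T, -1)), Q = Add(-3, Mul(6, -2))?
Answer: 4440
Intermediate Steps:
Q = -15 (Q = Add(-3, -12) = -15)
Function('H')(T) = 1
Function('O')(J) = Mul(-1, J)
Mul(Mul(Mul(Mul(Function('O')(4), 2), Q), 37), Function('H')(4)) = Mul(Mul(Mul(Mul(Mul(-1, 4), 2), -15), 37), 1) = Mul(Mul(Mul(Mul(-4, 2), -15), 37), 1) = Mul(Mul(Mul(-8, -15), 37), 1) = Mul(Mul(120, 37), 1) = Mul(4440, 1) = 4440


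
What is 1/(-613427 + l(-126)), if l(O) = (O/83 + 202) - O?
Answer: -83/50887343 ≈ -1.6311e-6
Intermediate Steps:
l(O) = 202 - 82*O/83 (l(O) = (O*(1/83) + 202) - O = (O/83 + 202) - O = (202 + O/83) - O = 202 - 82*O/83)
1/(-613427 + l(-126)) = 1/(-613427 + (202 - 82/83*(-126))) = 1/(-613427 + (202 + 10332/83)) = 1/(-613427 + 27098/83) = 1/(-50887343/83) = -83/50887343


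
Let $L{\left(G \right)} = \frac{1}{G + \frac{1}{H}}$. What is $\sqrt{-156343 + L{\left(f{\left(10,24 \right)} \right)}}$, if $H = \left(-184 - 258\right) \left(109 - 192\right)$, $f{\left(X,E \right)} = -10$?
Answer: $\frac{7 i \sqrt{429418741457193}}{366859} \approx 395.4 i$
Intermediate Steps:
$H = 36686$ ($H = \left(-442\right) \left(-83\right) = 36686$)
$L{\left(G \right)} = \frac{1}{\frac{1}{36686} + G}$ ($L{\left(G \right)} = \frac{1}{G + \frac{1}{36686}} = \frac{1}{\frac{1}{36686} + G}$)
$\sqrt{-156343 + L{\left(f{\left(10,24 \right)} \right)}} = \sqrt{-156343 + \frac{36686}{1 + 36686 \left(-10\right)}} = \sqrt{-156343 + \frac{36686}{1 - 366860}} = \sqrt{-156343 + \frac{36686}{-366859}} = \sqrt{-156343 + 36686 \left(- \frac{1}{366859}\right)} = \sqrt{-156343 - \frac{36686}{366859}} = \sqrt{- \frac{57355873323}{366859}} = \frac{7 i \sqrt{429418741457193}}{366859}$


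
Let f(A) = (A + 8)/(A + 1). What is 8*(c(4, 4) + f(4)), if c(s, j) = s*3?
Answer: 576/5 ≈ 115.20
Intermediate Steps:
f(A) = (8 + A)/(1 + A)
c(s, j) = 3*s
8*(c(4, 4) + f(4)) = 8*(3*4 + (8 + 4)/(1 + 4)) = 8*(12 + 12/5) = 8*(72/5) = 576/5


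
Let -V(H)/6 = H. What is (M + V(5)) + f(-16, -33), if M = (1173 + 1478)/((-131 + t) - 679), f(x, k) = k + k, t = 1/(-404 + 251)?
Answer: -12302979/123931 ≈ -99.273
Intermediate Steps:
V(H) = -6*H
t = -1/153 (t = 1/(-153) = -1/153 ≈ -0.0065359)
f(x, k) = 2*k
M = -405603/123931 (M = (1173 + 1478)/((-131 - 1/153) - 679) = 2651/(-20044/153 - 679) = 2651/(-123931/153) = 2651*(-153/123931) = -405603/123931 ≈ -3.2728)
(M + V(5)) + f(-16, -33) = (-405603/123931 - 6*5) + 2*(-33) = (-405603/123931 - 30) - 66 = -4123533/123931 - 66 = -12302979/123931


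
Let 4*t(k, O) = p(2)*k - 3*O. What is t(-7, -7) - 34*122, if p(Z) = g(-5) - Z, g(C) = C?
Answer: -8261/2 ≈ -4130.5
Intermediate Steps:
p(Z) = -5 - Z
t(k, O) = -7*k/4 - 3*O/4 (t(k, O) = ((-5 - 1*2)*k - 3*O)/4 = ((-5 - 2)*k - 3*O)/4 = (-7*k - 3*O)/4 = -7*k/4 - 3*O/4)
t(-7, -7) - 34*122 = (-7/4*(-7) - ¾*(-7)) - 34*122 = (49/4 + 21/4) - 4148 = 35/2 - 4148 = -8261/2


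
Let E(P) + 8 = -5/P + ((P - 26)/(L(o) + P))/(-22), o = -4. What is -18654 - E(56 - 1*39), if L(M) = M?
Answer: -90655575/4862 ≈ -18646.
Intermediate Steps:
E(P) = -8 - 5/P - (-26 + P)/(22*(-4 + P)) (E(P) = -8 + (-5/P + ((P - 26)/(-4 + P))/(-22)) = -8 + (-5/P + ((-26 + P)/(-4 + P))*(-1/22)) = -8 + (-5/P - (-26 + P)/(22*(-4 + P))) = -8 - 5/P - (-26 + P)/(22*(-4 + P)))
-18654 - E(56 - 1*39) = -18654 - (440 - 177*(56 - 1*39)**2 + 620*(56 - 1*39))/(22*(56 - 1*39)*(-4 + (56 - 1*39))) = -18654 - (440 - 177*(56 - 39)**2 + 620*(56 - 39))/(22*(56 - 39)*(-4 + (56 - 39))) = -18654 - (440 - 177*17**2 + 620*17)/(22*17*(-4 + 17)) = -18654 - (440 - 177*289 + 10540)/(22*17*13) = -18654 - (440 - 51153 + 10540)/(22*17*13) = -18654 - (-40173)/(22*17*13) = -18654 - 1*(-40173/4862) = -18654 + 40173/4862 = -90655575/4862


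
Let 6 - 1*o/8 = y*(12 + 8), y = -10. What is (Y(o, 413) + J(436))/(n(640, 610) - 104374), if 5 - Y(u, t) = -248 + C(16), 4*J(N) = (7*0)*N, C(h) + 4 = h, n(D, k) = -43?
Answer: -241/104417 ≈ -0.0023081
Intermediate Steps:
C(h) = -4 + h
o = 1648 (o = 48 - (-80)*(12 + 8) = 48 - (-80)*20 = 48 - 8*(-200) = 48 + 1600 = 1648)
J(N) = 0 (J(N) = ((7*0)*N)/4 = (0*N)/4 = (1/4)*0 = 0)
Y(u, t) = 241 (Y(u, t) = 5 - (-248 + (-4 + 16)) = 5 - (-248 + 12) = 5 - 1*(-236) = 5 + 236 = 241)
(Y(o, 413) + J(436))/(n(640, 610) - 104374) = (241 + 0)/(-43 - 104374) = 241/(-104417) = 241*(-1/104417) = -241/104417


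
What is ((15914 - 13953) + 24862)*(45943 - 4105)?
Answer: 1122220674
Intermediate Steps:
((15914 - 13953) + 24862)*(45943 - 4105) = (1961 + 24862)*41838 = 26823*41838 = 1122220674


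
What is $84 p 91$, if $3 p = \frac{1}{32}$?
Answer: $\frac{637}{8} \approx 79.625$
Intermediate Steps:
$p = \frac{1}{96}$ ($p = \frac{1}{3 \cdot 32} = \frac{1}{3} \cdot \frac{1}{32} = \frac{1}{96} \approx 0.010417$)
$84 p 91 = 84 \cdot \frac{1}{96} \cdot 91 = \frac{7}{8} \cdot 91 = \frac{637}{8}$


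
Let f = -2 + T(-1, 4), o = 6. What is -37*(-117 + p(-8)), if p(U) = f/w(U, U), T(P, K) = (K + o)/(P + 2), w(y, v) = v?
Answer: 4366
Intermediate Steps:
T(P, K) = (6 + K)/(2 + P) (T(P, K) = (K + 6)/(P + 2) = (6 + K)/(2 + P))
f = 8 (f = -2 + (6 + 4)/(2 - 1) = -2 + 10/1 = -2 + 1*10 = -2 + 10 = 8)
p(U) = 8/U
-37*(-117 + p(-8)) = -37*(-117 + 8/(-8)) = -37*(-117 + 8*(-1/8)) = -37*(-117 - 1) = -37*(-118) = 4366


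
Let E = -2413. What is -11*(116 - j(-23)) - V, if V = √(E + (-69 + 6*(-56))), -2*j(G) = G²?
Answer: -8371/2 - I*√2818 ≈ -4185.5 - 53.085*I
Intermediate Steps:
j(G) = -G²/2
V = I*√2818 (V = √(-2413 + (-69 + 6*(-56))) = √(-2413 + (-69 - 336)) = √(-2413 - 405) = √(-2818) = I*√2818 ≈ 53.085*I)
-11*(116 - j(-23)) - V = -11*(116 - (-1)*(-23)²/2) - I*√2818 = -11*(116 - (-1)*529/2) - I*√2818 = -11*(116 - 1*(-529/2)) - I*√2818 = -11*(116 + 529/2) - I*√2818 = -11*761/2 - I*√2818 = -8371/2 - I*√2818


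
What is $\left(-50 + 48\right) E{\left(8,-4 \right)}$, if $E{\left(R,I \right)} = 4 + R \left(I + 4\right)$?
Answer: $-8$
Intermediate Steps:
$E{\left(R,I \right)} = 4 + R \left(4 + I\right)$
$\left(-50 + 48\right) E{\left(8,-4 \right)} = \left(-50 + 48\right) \left(4 + 4 \cdot 8 - 32\right) = - 2 \left(4 + 32 - 32\right) = \left(-2\right) 4 = -8$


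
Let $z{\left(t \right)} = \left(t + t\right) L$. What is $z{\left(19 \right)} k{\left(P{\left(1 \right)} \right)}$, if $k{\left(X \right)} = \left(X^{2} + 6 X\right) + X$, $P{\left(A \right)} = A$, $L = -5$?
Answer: $-1520$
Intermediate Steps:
$k{\left(X \right)} = X^{2} + 7 X$
$z{\left(t \right)} = - 10 t$ ($z{\left(t \right)} = \left(t + t\right) \left(-5\right) = 2 t \left(-5\right) = - 10 t$)
$z{\left(19 \right)} k{\left(P{\left(1 \right)} \right)} = \left(-10\right) 19 \cdot 1 \left(7 + 1\right) = - 190 \cdot 1 \cdot 8 = \left(-190\right) 8 = -1520$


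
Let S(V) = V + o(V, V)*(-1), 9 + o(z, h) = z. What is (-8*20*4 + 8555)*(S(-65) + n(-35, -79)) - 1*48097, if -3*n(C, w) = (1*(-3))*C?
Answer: -253887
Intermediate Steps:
o(z, h) = -9 + z
n(C, w) = C (n(C, w) = -1*(-3)*C/3 = -(-1)*C = C)
S(V) = 9 (S(V) = V + (-9 + V)*(-1) = V + (9 - V) = 9)
(-8*20*4 + 8555)*(S(-65) + n(-35, -79)) - 1*48097 = (-8*20*4 + 8555)*(9 - 35) - 1*48097 = (-160*4 + 8555)*(-26) - 48097 = (-640 + 8555)*(-26) - 48097 = 7915*(-26) - 48097 = -205790 - 48097 = -253887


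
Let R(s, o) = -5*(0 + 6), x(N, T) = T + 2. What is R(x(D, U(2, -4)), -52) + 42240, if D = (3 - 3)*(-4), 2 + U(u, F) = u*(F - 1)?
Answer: 42210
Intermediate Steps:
U(u, F) = -2 + u*(-1 + F) (U(u, F) = -2 + u*(F - 1) = -2 + u*(-1 + F))
D = 0 (D = 0*(-4) = 0)
x(N, T) = 2 + T
R(s, o) = -30 (R(s, o) = -5*6 = -30)
R(x(D, U(2, -4)), -52) + 42240 = -30 + 42240 = 42210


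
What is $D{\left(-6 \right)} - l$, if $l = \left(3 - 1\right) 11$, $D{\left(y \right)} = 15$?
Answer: $-7$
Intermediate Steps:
$l = 22$ ($l = 2 \cdot 11 = 22$)
$D{\left(-6 \right)} - l = 15 - 22 = -7$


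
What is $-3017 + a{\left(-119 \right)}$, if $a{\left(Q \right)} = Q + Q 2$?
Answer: $-3374$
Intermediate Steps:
$a{\left(Q \right)} = 3 Q$ ($a{\left(Q \right)} = Q + 2 Q = 3 Q$)
$-3017 + a{\left(-119 \right)} = -3017 + 3 \left(-119\right) = -3017 - 357 = -3374$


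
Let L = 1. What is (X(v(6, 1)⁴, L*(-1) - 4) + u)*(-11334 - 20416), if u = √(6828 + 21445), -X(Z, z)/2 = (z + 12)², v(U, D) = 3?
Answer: 3111500 - 222250*√577 ≈ -2.2271e+6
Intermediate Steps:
X(Z, z) = -2*(12 + z)² (X(Z, z) = -2*(z + 12)² = -2*(12 + z)²)
u = 7*√577 (u = √28273 = 7*√577 ≈ 168.15)
(X(v(6, 1)⁴, L*(-1) - 4) + u)*(-11334 - 20416) = (-2*(12 + (1*(-1) - 4))² + 7*√577)*(-11334 - 20416) = (-2*(12 + (-1 - 4))² + 7*√577)*(-31750) = (-2*(12 - 5)² + 7*√577)*(-31750) = (-2*7² + 7*√577)*(-31750) = (-2*49 + 7*√577)*(-31750) = (-98 + 7*√577)*(-31750) = 3111500 - 222250*√577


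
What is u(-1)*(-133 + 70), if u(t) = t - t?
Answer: 0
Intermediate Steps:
u(t) = 0
u(-1)*(-133 + 70) = 0*(-133 + 70) = 0*(-63) = 0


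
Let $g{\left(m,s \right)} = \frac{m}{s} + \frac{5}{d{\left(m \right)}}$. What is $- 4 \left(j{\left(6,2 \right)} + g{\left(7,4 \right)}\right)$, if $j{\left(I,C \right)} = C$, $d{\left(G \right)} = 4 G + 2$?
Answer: $- \frac{47}{3} \approx -15.667$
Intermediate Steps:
$d{\left(G \right)} = 2 + 4 G$
$g{\left(m,s \right)} = \frac{5}{2 + 4 m} + \frac{m}{s}$ ($g{\left(m,s \right)} = \frac{m}{s} + \frac{5}{2 + 4 m} = \frac{5}{2 + 4 m} + \frac{m}{s}$)
$- 4 \left(j{\left(6,2 \right)} + g{\left(7,4 \right)}\right) = - 4 \left(2 + \left(\frac{5}{2 + 4 \cdot 7} + \frac{7}{4}\right)\right) = - 4 \left(2 + \left(\frac{5}{2 + 28} + 7 \cdot \frac{1}{4}\right)\right) = - 4 \left(2 + \left(\frac{5}{30} + \frac{7}{4}\right)\right) = - 4 \left(2 + \left(5 \cdot \frac{1}{30} + \frac{7}{4}\right)\right) = - 4 \left(2 + \left(\frac{1}{6} + \frac{7}{4}\right)\right) = - 4 \left(2 + \frac{23}{12}\right) = \left(-4\right) \frac{47}{12} = - \frac{47}{3}$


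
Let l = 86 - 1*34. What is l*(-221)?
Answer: -11492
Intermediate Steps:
l = 52 (l = 86 - 34 = 52)
l*(-221) = 52*(-221) = -11492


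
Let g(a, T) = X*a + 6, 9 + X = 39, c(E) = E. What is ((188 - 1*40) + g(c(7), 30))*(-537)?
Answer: -195468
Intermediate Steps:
X = 30 (X = -9 + 39 = 30)
g(a, T) = 6 + 30*a (g(a, T) = 30*a + 6 = 6 + 30*a)
((188 - 1*40) + g(c(7), 30))*(-537) = ((188 - 1*40) + (6 + 30*7))*(-537) = ((188 - 40) + (6 + 210))*(-537) = (148 + 216)*(-537) = 364*(-537) = -195468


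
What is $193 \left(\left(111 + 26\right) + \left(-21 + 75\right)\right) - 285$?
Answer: $36578$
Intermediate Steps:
$193 \left(\left(111 + 26\right) + \left(-21 + 75\right)\right) - 285 = 193 \left(137 + 54\right) - 285 = 193 \cdot 191 - 285 = 36863 - 285 = 36578$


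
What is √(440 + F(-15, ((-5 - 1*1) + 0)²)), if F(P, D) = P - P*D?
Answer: √965 ≈ 31.064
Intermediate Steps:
F(P, D) = P - D*P
√(440 + F(-15, ((-5 - 1*1) + 0)²)) = √(440 - 15*(1 - ((-5 - 1*1) + 0)²)) = √(440 - 15*(1 - ((-5 - 1) + 0)²)) = √(440 - 15*(1 - (-6 + 0)²)) = √(440 - 15*(1 - 1*(-6)²)) = √(440 - 15*(1 - 1*36)) = √(440 - 15*(1 - 36)) = √(440 - 15*(-35)) = √(440 + 525) = √965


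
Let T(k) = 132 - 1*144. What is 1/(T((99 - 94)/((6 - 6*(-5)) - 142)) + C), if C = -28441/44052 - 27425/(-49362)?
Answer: -362415804/4381619405 ≈ -0.082713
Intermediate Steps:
T(k) = -12 (T(k) = 132 - 144 = -12)
C = -32629757/362415804 (C = -28441*1/44052 - 27425*(-1/49362) = -28441/44052 + 27425/49362 = -32629757/362415804 ≈ -0.090034)
1/(T((99 - 94)/((6 - 6*(-5)) - 142)) + C) = 1/(-12 - 32629757/362415804) = 1/(-4381619405/362415804) = -362415804/4381619405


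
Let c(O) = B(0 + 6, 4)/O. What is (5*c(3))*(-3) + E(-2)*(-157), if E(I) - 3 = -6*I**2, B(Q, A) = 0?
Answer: 3297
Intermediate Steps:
c(O) = 0 (c(O) = 0/O = 0)
E(I) = 3 - 6*I**2
(5*c(3))*(-3) + E(-2)*(-157) = (5*0)*(-3) + (3 - 6*(-2)**2)*(-157) = 0*(-3) + (3 - 6*4)*(-157) = 0 + (3 - 24)*(-157) = 0 - 21*(-157) = 0 + 3297 = 3297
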